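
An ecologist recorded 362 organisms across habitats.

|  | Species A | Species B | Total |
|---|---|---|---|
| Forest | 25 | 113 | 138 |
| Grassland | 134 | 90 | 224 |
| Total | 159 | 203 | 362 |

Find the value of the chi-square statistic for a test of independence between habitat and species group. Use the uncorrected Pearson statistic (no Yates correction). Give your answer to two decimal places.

Grand total N = 362.
Expected counts (row total × column total / N):
  Forest, Species A: 138×159/362 = 60.613
  Forest, Species B: 138×203/362 = 77.387
  Grassland, Species A: 224×159/362 = 98.387
  Grassland, Species B: 224×203/362 = 125.613
Contributions (O − E)²/E:
  (25 − 60.613)²/60.613 = 20.9243
  (113 − 77.387)²/77.387 = 16.3889
  (134 − 98.387)²/98.387 = 12.8908
  (90 − 125.613)²/125.613 = 10.0968
χ² = 20.9243 + 16.3889 + 12.8908 + 10.0968 = 60.30

60.30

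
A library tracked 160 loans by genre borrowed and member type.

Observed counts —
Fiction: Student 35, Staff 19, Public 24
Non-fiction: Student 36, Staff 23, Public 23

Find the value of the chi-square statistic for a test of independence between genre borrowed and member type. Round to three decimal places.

Row totals: 78, 82. Column totals: 71, 42, 47. Grand total N = 160.
Expected counts (row total × column total / N):
  Fiction, Student: 78×71/160 = 34.6125
  Fiction, Staff: 78×42/160 = 20.4750
  Fiction, Public: 78×47/160 = 22.9125
  Non-fiction, Student: 82×71/160 = 36.3875
  Non-fiction, Staff: 82×42/160 = 21.5250
  Non-fiction, Public: 82×47/160 = 24.0875
Contributions (O − E)²/E:
  (35 − 34.6125)²/34.6125 = 0.0043
  (19 − 20.4750)²/20.4750 = 0.1063
  (24 − 22.9125)²/22.9125 = 0.0516
  (36 − 36.3875)²/36.3875 = 0.0041
  (23 − 21.5250)²/21.5250 = 0.1011
  (23 − 24.0875)²/24.0875 = 0.0491
χ² = 0.0043 + 0.1063 + 0.0516 + 0.0041 + 0.1011 + 0.0491 = 0.317

0.317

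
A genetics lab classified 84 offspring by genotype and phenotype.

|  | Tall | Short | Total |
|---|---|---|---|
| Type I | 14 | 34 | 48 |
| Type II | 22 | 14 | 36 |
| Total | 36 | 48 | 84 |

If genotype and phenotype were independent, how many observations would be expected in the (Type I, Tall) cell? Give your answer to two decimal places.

Row total (Type I) = 48; column total (Tall) = 36; grand total N = 84.
Expected count = (row total × column total) / N = 48 × 36 / 84 = 20.57.

20.57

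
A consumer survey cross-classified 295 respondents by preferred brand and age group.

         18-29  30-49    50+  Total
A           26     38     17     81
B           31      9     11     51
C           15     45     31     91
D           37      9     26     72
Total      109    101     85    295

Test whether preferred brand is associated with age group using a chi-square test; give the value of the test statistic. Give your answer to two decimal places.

Grand total N = 295.
Expected counts (row total × column total / N):
  A, 18-29: 81×109/295 = 29.929
  A, 30-49: 81×101/295 = 27.732
  A, 50+: 81×85/295 = 23.339
  B, 18-29: 51×109/295 = 18.844
  B, 30-49: 51×101/295 = 17.461
  B, 50+: 51×85/295 = 14.695
  C, 18-29: 91×109/295 = 33.624
  C, 30-49: 91×101/295 = 31.156
  C, 50+: 91×85/295 = 26.220
  D, 18-29: 72×109/295 = 26.603
  D, 30-49: 72×101/295 = 24.651
  D, 50+: 72×85/295 = 20.746
Contributions (O − E)²/E:
  (26 − 29.929)²/29.929 = 0.5158
  (38 − 27.732)²/27.732 = 3.8018
  (17 − 23.339)²/23.339 = 1.7217
  (31 − 18.844)²/18.844 = 7.8417
  (9 − 17.461)²/17.461 = 4.0999
  (11 − 14.695)²/14.695 = 0.9291
  (15 − 33.624)²/33.624 = 10.3156
  (45 − 31.156)²/31.156 = 6.1515
  (31 − 26.220)²/26.220 = 0.8714
  (37 − 26.603)²/26.603 = 4.0634
  (9 − 24.651)²/24.651 = 9.9369
  (26 − 20.746)²/20.746 = 1.3306
χ² = 0.5158 + 3.8018 + 1.7217 + 7.8417 + 4.0999 + 0.9291 + 10.3156 + 6.1515 + 0.8714 + 4.0634 + 9.9369 + 1.3306 = 51.58

51.58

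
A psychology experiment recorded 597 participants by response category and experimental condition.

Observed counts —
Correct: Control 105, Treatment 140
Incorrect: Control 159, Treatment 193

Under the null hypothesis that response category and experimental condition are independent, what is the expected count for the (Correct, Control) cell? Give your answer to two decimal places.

108.34

Row total (Correct) = 245; column total (Control) = 264; grand total N = 597.
Expected count = (row total × column total) / N = 245 × 264 / 597 = 108.34.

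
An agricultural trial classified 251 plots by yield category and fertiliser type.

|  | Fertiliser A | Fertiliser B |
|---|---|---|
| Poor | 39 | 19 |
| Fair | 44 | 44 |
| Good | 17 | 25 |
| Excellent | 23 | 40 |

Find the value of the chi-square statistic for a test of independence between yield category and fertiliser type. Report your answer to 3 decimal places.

12.913

Row totals: 58, 88, 42, 63. Column totals: 123, 128. Grand total N = 251.
Expected counts (row total × column total / N):
  Poor, Fertiliser A: 58×123/251 = 28.4223
  Poor, Fertiliser B: 58×128/251 = 29.5777
  Fair, Fertiliser A: 88×123/251 = 43.1235
  Fair, Fertiliser B: 88×128/251 = 44.8765
  Good, Fertiliser A: 42×123/251 = 20.5817
  Good, Fertiliser B: 42×128/251 = 21.4183
  Excellent, Fertiliser A: 63×123/251 = 30.8725
  Excellent, Fertiliser B: 63×128/251 = 32.1275
Contributions (O − E)²/E:
  (39 − 28.4223)²/28.4223 = 3.9366
  (19 − 29.5777)²/29.5777 = 3.7828
  (44 − 43.1235)²/43.1235 = 0.0178
  (44 − 44.8765)²/44.8765 = 0.0171
  (17 − 20.5817)²/20.5817 = 0.6233
  (25 − 21.4183)²/21.4183 = 0.5990
  (23 − 30.8725)²/30.8725 = 2.0075
  (40 − 32.1275)²/32.1275 = 1.9291
χ² = 3.9366 + 3.7828 + 0.0178 + 0.0171 + 0.6233 + 0.5990 + 2.0075 + 1.9291 = 12.913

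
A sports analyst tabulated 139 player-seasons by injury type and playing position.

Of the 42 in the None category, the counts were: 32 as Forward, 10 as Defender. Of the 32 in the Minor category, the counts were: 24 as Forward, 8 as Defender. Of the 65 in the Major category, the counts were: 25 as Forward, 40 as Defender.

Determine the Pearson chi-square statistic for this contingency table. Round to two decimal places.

Row totals: 42, 32, 65. Column totals: 81, 58. Grand total N = 139.
Expected counts (row total × column total / N):
  None, Forward: 42×81/139 = 24.475
  None, Defender: 42×58/139 = 17.525
  Minor, Forward: 32×81/139 = 18.647
  Minor, Defender: 32×58/139 = 13.353
  Major, Forward: 65×81/139 = 37.878
  Major, Defender: 65×58/139 = 27.122
Contributions (O − E)²/E:
  (32 − 24.475)²/24.475 = 2.3136
  (10 − 17.525)²/17.525 = 3.2311
  (24 − 18.647)²/18.647 = 1.5367
  (8 − 13.353)²/13.353 = 2.1459
  (25 − 37.878)²/37.878 = 4.3783
  (40 − 27.122)²/27.122 = 6.1147
χ² = 2.3136 + 3.2311 + 1.5367 + 2.1459 + 4.3783 + 6.1147 = 19.72

19.72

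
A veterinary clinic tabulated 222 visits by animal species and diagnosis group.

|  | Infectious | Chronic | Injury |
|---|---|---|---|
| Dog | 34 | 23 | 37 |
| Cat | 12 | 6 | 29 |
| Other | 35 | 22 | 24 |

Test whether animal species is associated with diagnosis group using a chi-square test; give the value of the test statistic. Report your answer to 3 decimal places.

Row totals: 94, 47, 81. Column totals: 81, 51, 90. Grand total N = 222.
Expected counts (row total × column total / N):
  Dog, Infectious: 94×81/222 = 34.2973
  Dog, Chronic: 94×51/222 = 21.5946
  Dog, Injury: 94×90/222 = 38.1081
  Cat, Infectious: 47×81/222 = 17.1486
  Cat, Chronic: 47×51/222 = 10.7973
  Cat, Injury: 47×90/222 = 19.0541
  Other, Infectious: 81×81/222 = 29.5541
  Other, Chronic: 81×51/222 = 18.6081
  Other, Injury: 81×90/222 = 32.8378
Contributions (O − E)²/E:
  (34 − 34.2973)²/34.2973 = 0.0026
  (23 − 21.5946)²/21.5946 = 0.0915
  (37 − 38.1081)²/38.1081 = 0.0322
  (12 − 17.1486)²/17.1486 = 1.5458
  (6 − 10.7973)²/10.7973 = 2.1315
  (29 − 19.0541)²/19.0541 = 5.1916
  (35 − 29.5541)²/29.5541 = 1.0035
  (22 − 18.6081)²/18.6081 = 0.6183
  (24 − 32.8378)²/32.8378 = 2.3786
χ² = 0.0026 + 0.0915 + 0.0322 + 1.5458 + 2.1315 + 5.1916 + 1.0035 + 0.6183 + 2.3786 = 12.996

12.996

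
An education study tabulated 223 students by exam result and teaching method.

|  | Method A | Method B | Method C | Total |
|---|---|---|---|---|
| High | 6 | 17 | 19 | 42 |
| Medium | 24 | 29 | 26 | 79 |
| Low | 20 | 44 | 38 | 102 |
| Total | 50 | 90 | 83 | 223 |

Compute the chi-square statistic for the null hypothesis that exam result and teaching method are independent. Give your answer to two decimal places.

5.41

Grand total N = 223.
Expected counts (row total × column total / N):
  High, Method A: 42×50/223 = 9.417
  High, Method B: 42×90/223 = 16.951
  High, Method C: 42×83/223 = 15.632
  Medium, Method A: 79×50/223 = 17.713
  Medium, Method B: 79×90/223 = 31.883
  Medium, Method C: 79×83/223 = 29.404
  Low, Method A: 102×50/223 = 22.870
  Low, Method B: 102×90/223 = 41.166
  Low, Method C: 102×83/223 = 37.964
Contributions (O − E)²/E:
  (6 − 9.417)²/9.417 = 1.2399
  (17 − 16.951)²/16.951 = 0.0001
  (19 − 15.632)²/15.632 = 0.7257
  (24 − 17.713)²/17.713 = 2.2315
  (29 − 31.883)²/31.883 = 0.2607
  (26 − 29.404)²/29.404 = 0.3941
  (20 − 22.870)²/22.870 = 0.3602
  (44 − 41.166)²/41.166 = 0.1951
  (38 − 37.964)²/37.964 = 0.0000
χ² = 1.2399 + 0.0001 + 0.7257 + 2.2315 + 0.2607 + 0.3941 + 0.3602 + 0.1951 + 0.0000 = 5.41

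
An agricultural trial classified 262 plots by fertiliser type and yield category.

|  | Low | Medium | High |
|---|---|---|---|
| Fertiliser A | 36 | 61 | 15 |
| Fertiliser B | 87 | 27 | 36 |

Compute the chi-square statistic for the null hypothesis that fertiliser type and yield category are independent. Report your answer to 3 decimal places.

Row totals: 112, 150. Column totals: 123, 88, 51. Grand total N = 262.
Expected counts (row total × column total / N):
  Fertiliser A, Low: 112×123/262 = 52.5802
  Fertiliser A, Medium: 112×88/262 = 37.6183
  Fertiliser A, High: 112×51/262 = 21.8015
  Fertiliser B, Low: 150×123/262 = 70.4198
  Fertiliser B, Medium: 150×88/262 = 50.3817
  Fertiliser B, High: 150×51/262 = 29.1985
Contributions (O − E)²/E:
  (36 − 52.5802)²/52.5802 = 5.2283
  (61 − 37.6183)²/37.6183 = 14.5329
  (15 − 21.8015)²/21.8015 = 2.1219
  (87 − 70.4198)²/70.4198 = 3.9038
  (27 − 50.3817)²/50.3817 = 10.8512
  (36 − 29.1985)²/29.1985 = 1.5843
χ² = 5.2283 + 14.5329 + 2.1219 + 3.9038 + 10.8512 + 1.5843 = 38.222

38.222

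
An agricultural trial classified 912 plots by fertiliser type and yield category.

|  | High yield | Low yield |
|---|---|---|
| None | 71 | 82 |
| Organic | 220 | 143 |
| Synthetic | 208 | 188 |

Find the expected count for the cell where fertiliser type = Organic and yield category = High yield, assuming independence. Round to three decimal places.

Row total (Organic) = 363; column total (High yield) = 499; grand total N = 912.
Expected count = (row total × column total) / N = 363 × 499 / 912 = 198.615.

198.615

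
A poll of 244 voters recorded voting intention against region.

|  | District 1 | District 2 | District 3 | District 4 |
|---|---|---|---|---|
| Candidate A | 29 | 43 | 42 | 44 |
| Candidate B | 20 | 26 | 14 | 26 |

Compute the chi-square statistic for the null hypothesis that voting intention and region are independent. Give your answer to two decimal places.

3.53

Row totals: 158, 86. Column totals: 49, 69, 56, 70. Grand total N = 244.
Expected counts (row total × column total / N):
  Candidate A, District 1: 158×49/244 = 31.730
  Candidate A, District 2: 158×69/244 = 44.680
  Candidate A, District 3: 158×56/244 = 36.262
  Candidate A, District 4: 158×70/244 = 45.328
  Candidate B, District 1: 86×49/244 = 17.270
  Candidate B, District 2: 86×69/244 = 24.320
  Candidate B, District 3: 86×56/244 = 19.738
  Candidate B, District 4: 86×70/244 = 24.672
Contributions (O − E)²/E:
  (29 − 31.730)²/31.730 = 0.2349
  (43 − 44.680)²/44.680 = 0.0632
  (42 − 36.262)²/36.262 = 0.9080
  (44 − 45.328)²/45.328 = 0.0389
  (20 − 17.270)²/17.270 = 0.4316
  (26 − 24.320)²/24.320 = 0.1161
  (14 − 19.738)²/19.738 = 1.6681
  (26 − 24.672)²/24.672 = 0.0715
χ² = 0.2349 + 0.0632 + 0.9080 + 0.0389 + 0.4316 + 0.1161 + 1.6681 + 0.0715 = 3.53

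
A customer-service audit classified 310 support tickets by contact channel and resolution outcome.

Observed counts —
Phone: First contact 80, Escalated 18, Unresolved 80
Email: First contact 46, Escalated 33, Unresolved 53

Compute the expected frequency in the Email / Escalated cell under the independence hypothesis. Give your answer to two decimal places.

Row total (Email) = 132; column total (Escalated) = 51; grand total N = 310.
Expected count = (row total × column total) / N = 132 × 51 / 310 = 21.72.

21.72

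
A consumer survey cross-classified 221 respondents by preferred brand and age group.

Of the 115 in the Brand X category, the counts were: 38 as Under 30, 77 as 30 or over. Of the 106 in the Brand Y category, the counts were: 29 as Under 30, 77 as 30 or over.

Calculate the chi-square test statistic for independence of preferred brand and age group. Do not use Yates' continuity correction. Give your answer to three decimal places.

Row totals: 115, 106. Column totals: 67, 154. Grand total N = 221.
Expected counts (row total × column total / N):
  Brand X, Under 30: 115×67/221 = 34.8643
  Brand X, 30 or over: 115×154/221 = 80.1357
  Brand Y, Under 30: 106×67/221 = 32.1357
  Brand Y, 30 or over: 106×154/221 = 73.8643
Contributions (O − E)²/E:
  (38 − 34.8643)²/34.8643 = 0.2820
  (77 − 80.1357)²/80.1357 = 0.1227
  (29 − 32.1357)²/32.1357 = 0.3060
  (77 − 73.8643)²/73.8643 = 0.1331
χ² = 0.2820 + 0.1227 + 0.3060 + 0.1331 = 0.844

0.844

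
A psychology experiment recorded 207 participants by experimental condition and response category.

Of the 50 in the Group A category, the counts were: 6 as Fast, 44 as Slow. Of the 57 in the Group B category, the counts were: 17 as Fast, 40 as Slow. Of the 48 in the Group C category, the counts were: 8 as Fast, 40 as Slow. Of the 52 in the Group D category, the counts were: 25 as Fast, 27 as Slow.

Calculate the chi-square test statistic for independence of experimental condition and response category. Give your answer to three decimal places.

Row totals: 50, 57, 48, 52. Column totals: 56, 151. Grand total N = 207.
Expected counts (row total × column total / N):
  Group A, Fast: 50×56/207 = 13.5266
  Group A, Slow: 50×151/207 = 36.4734
  Group B, Fast: 57×56/207 = 15.4203
  Group B, Slow: 57×151/207 = 41.5797
  Group C, Fast: 48×56/207 = 12.9855
  Group C, Slow: 48×151/207 = 35.0145
  Group D, Fast: 52×56/207 = 14.0676
  Group D, Slow: 52×151/207 = 37.9324
Contributions (O − E)²/E:
  (6 − 13.5266)²/13.5266 = 4.1880
  (44 − 36.4734)²/36.4734 = 1.5532
  (17 − 15.4203)²/15.4203 = 0.1618
  (40 − 41.5797)²/41.5797 = 0.0600
  (8 − 12.9855)²/12.9855 = 1.9141
  (40 − 35.0145)²/35.0145 = 0.7099
  (25 − 14.0676)²/14.0676 = 8.4959
  (27 − 37.9324)²/37.9324 = 3.1508
χ² = 4.1880 + 1.5532 + 0.1618 + 0.0600 + 1.9141 + 0.7099 + 8.4959 + 3.1508 = 20.234

20.234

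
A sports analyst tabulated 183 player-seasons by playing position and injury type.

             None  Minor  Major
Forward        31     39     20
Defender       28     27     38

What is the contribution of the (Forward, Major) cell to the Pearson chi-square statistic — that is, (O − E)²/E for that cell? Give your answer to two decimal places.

Row total (Forward) = 90; column total (Major) = 58; N = 183.
Expected count E = 90 × 58 / 183 = 28.525.
Contribution = (O − E)²/E = (20 − 28.525)² / 28.525 = 2.55.

2.55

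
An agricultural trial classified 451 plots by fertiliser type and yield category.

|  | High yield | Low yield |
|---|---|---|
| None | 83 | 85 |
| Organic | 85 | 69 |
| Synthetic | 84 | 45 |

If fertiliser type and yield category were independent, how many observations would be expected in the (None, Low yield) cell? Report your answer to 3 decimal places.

74.129

Row total (None) = 168; column total (Low yield) = 199; grand total N = 451.
Expected count = (row total × column total) / N = 168 × 199 / 451 = 74.129.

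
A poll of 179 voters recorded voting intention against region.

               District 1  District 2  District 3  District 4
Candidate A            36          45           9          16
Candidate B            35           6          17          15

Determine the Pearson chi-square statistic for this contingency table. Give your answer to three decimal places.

Row totals: 106, 73. Column totals: 71, 51, 26, 31. Grand total N = 179.
Expected counts (row total × column total / N):
  Candidate A, District 1: 106×71/179 = 42.0447
  Candidate A, District 2: 106×51/179 = 30.2011
  Candidate A, District 3: 106×26/179 = 15.3966
  Candidate A, District 4: 106×31/179 = 18.3575
  Candidate B, District 1: 73×71/179 = 28.9553
  Candidate B, District 2: 73×51/179 = 20.7989
  Candidate B, District 3: 73×26/179 = 10.6034
  Candidate B, District 4: 73×31/179 = 12.6425
Contributions (O − E)²/E:
  (36 − 42.0447)²/42.0447 = 0.8690
  (45 − 30.2011)²/30.2011 = 7.2516
  (9 − 15.3966)²/15.3966 = 2.6575
  (16 − 18.3575)²/18.3575 = 0.3028
  (35 − 28.9553)²/28.9553 = 1.2619
  (6 − 20.7989)²/20.7989 = 10.5298
  (17 − 10.6034)²/10.6034 = 3.8588
  (15 − 12.6425)²/12.6425 = 0.4396
χ² = 0.8690 + 7.2516 + 2.6575 + 0.3028 + 1.2619 + 10.5298 + 3.8588 + 0.4396 = 27.171

27.171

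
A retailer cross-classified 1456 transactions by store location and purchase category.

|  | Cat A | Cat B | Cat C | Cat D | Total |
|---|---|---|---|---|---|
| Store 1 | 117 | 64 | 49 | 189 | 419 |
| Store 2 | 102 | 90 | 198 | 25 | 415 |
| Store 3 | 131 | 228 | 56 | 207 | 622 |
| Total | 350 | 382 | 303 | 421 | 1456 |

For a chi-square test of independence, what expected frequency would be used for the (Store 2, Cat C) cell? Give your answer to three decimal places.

86.363

Row total (Store 2) = 415; column total (Cat C) = 303; grand total N = 1456.
Expected count = (row total × column total) / N = 415 × 303 / 1456 = 86.363.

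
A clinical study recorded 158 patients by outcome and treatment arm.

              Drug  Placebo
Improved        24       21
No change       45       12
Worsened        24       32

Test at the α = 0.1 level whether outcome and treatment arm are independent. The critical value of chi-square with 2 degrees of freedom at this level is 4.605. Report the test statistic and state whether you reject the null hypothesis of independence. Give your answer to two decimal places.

Row totals: 45, 57, 56. Column totals: 93, 65. Grand total N = 158.
Expected counts (row total × column total / N):
  Improved, Drug: 45×93/158 = 26.487
  Improved, Placebo: 45×65/158 = 18.513
  No change, Drug: 57×93/158 = 33.551
  No change, Placebo: 57×65/158 = 23.449
  Worsened, Drug: 56×93/158 = 32.962
  Worsened, Placebo: 56×65/158 = 23.038
Contributions (O − E)²/E:
  (24 − 26.487)²/26.487 = 0.2335
  (21 − 18.513)²/18.513 = 0.3341
  (45 − 33.551)²/33.551 = 3.9069
  (12 − 23.449)²/23.449 = 5.5900
  (24 − 32.962)²/32.962 = 2.4367
  (32 − 23.038)²/23.038 = 3.4863
χ² = 0.2335 + 0.3341 + 3.9069 + 5.5900 + 2.4367 + 3.4863 = 15.99
df = (3−1)(2−1) = 2. Since 15.99 > 4.605, reject the null hypothesis of independence at α = 0.1.

15.99; reject H₀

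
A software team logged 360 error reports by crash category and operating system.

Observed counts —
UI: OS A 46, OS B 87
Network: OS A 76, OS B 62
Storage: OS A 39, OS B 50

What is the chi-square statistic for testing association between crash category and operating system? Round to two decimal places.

Row totals: 133, 138, 89. Column totals: 161, 199. Grand total N = 360.
Expected counts (row total × column total / N):
  UI, OS A: 133×161/360 = 59.481
  UI, OS B: 133×199/360 = 73.519
  Network, OS A: 138×161/360 = 61.717
  Network, OS B: 138×199/360 = 76.283
  Storage, OS A: 89×161/360 = 39.803
  Storage, OS B: 89×199/360 = 49.197
Contributions (O − E)²/E:
  (46 − 59.481)²/59.481 = 3.0554
  (87 − 73.519)²/73.519 = 2.4720
  (76 − 61.717)²/61.717 = 3.3055
  (62 − 76.283)²/76.283 = 2.6743
  (39 − 39.803)²/39.803 = 0.0162
  (50 − 49.197)²/49.197 = 0.0131
χ² = 3.0554 + 2.4720 + 3.3055 + 2.6743 + 0.0162 + 0.0131 = 11.54

11.54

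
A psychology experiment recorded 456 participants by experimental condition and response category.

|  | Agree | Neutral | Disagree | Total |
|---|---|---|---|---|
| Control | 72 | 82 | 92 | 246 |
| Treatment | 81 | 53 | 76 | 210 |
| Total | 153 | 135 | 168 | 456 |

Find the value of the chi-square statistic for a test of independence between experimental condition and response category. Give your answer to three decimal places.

Grand total N = 456.
Expected counts (row total × column total / N):
  Control, Agree: 246×153/456 = 82.53947
  Control, Neutral: 246×135/456 = 72.82895
  Control, Disagree: 246×168/456 = 90.63158
  Treatment, Agree: 210×153/456 = 70.46053
  Treatment, Neutral: 210×135/456 = 62.17105
  Treatment, Disagree: 210×168/456 = 77.36842
Contributions (O − E)²/E:
  (72 − 82.53947)²/82.53947 = 1.3458
  (82 − 72.82895)²/72.82895 = 1.1549
  (92 − 90.63158)²/90.63158 = 0.0207
  (81 − 70.46053)²/70.46053 = 1.5765
  (53 − 62.17105)²/62.17105 = 1.3529
  (76 − 77.36842)²/77.36842 = 0.0242
χ² = 1.3458 + 1.1549 + 0.0207 + 1.5765 + 1.3529 + 0.0242 = 5.475

5.475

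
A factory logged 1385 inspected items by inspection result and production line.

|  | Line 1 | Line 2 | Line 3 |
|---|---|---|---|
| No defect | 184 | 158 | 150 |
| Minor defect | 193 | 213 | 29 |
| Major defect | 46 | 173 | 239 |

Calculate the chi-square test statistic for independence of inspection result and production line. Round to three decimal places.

268.070

Row totals: 492, 435, 458. Column totals: 423, 544, 418. Grand total N = 1385.
Expected counts (row total × column total / N):
  No defect, Line 1: 492×423/1385 = 150.2643
  No defect, Line 2: 492×544/1385 = 193.2477
  No defect, Line 3: 492×418/1385 = 148.4881
  Minor defect, Line 1: 435×423/1385 = 132.8556
  Minor defect, Line 2: 435×544/1385 = 170.8592
  Minor defect, Line 3: 435×418/1385 = 131.2852
  Major defect, Line 1: 458×423/1385 = 139.8801
  Major defect, Line 2: 458×544/1385 = 179.8931
  Major defect, Line 3: 458×418/1385 = 138.2267
Contributions (O − E)²/E:
  (184 − 150.2643)²/150.2643 = 7.5740
  (158 − 193.2477)²/193.2477 = 6.4291
  (150 − 148.4881)²/148.4881 = 0.0154
  (193 − 132.8556)²/132.8556 = 27.2277
  (213 − 170.8592)²/170.8592 = 10.3936
  (29 − 131.2852)²/131.2852 = 79.6911
  (46 − 139.8801)²/139.8801 = 63.0073
  (173 − 179.8931)²/179.8931 = 0.2641
  (239 − 138.2267)²/138.2267 = 73.4681
χ² = 7.5740 + 6.4291 + 0.0154 + 27.2277 + 10.3936 + 79.6911 + 63.0073 + 0.2641 + 73.4681 = 268.070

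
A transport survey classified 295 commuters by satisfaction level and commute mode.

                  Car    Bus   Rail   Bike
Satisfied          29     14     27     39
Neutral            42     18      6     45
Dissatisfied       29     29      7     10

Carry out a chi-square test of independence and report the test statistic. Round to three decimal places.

46.526

Row totals: 109, 111, 75. Column totals: 100, 61, 40, 94. Grand total N = 295.
Expected counts (row total × column total / N):
  Satisfied, Car: 109×100/295 = 36.9492
  Satisfied, Bus: 109×61/295 = 22.5390
  Satisfied, Rail: 109×40/295 = 14.7797
  Satisfied, Bike: 109×94/295 = 34.7322
  Neutral, Car: 111×100/295 = 37.6271
  Neutral, Bus: 111×61/295 = 22.9525
  Neutral, Rail: 111×40/295 = 15.0508
  Neutral, Bike: 111×94/295 = 35.3695
  Dissatisfied, Car: 75×100/295 = 25.4237
  Dissatisfied, Bus: 75×61/295 = 15.5085
  Dissatisfied, Rail: 75×40/295 = 10.1695
  Dissatisfied, Bike: 75×94/295 = 23.8983
Contributions (O − E)²/E:
  (29 − 36.9492)²/36.9492 = 1.7102
  (14 − 22.5390)²/22.5390 = 3.2350
  (27 − 14.7797)²/14.7797 = 10.1041
  (39 − 34.7322)²/34.7322 = 0.5244
  (42 − 37.6271)²/37.6271 = 0.5082
  (18 − 22.9525)²/22.9525 = 1.0686
  (6 − 15.0508)²/15.0508 = 5.4427
  (45 − 35.3695)²/35.3695 = 2.6222
  (29 − 25.4237)²/25.4237 = 0.5031
  (29 − 15.5085)²/15.5085 = 11.7368
  (7 − 10.1695)²/10.1695 = 0.9878
  (10 − 23.8983)²/23.8983 = 8.0827
χ² = 1.7102 + 3.2350 + 10.1041 + 0.5244 + 0.5082 + 1.0686 + 5.4427 + 2.6222 + 0.5031 + 11.7368 + 0.9878 + 8.0827 = 46.526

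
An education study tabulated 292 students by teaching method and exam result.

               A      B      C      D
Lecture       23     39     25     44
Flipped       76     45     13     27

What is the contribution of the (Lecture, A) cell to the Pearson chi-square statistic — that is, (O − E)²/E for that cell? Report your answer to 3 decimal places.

10.325

Row total (Lecture) = 131; column total (A) = 99; N = 292.
Expected count E = 131 × 99 / 292 = 44.41438.
Contribution = (O − E)²/E = (23 − 44.41438)² / 44.41438 = 10.325.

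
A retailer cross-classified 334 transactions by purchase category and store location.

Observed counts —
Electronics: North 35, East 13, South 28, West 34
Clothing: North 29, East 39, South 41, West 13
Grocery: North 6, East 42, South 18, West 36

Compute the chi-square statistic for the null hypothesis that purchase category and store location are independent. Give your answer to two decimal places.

Row totals: 110, 122, 102. Column totals: 70, 94, 87, 83. Grand total N = 334.
Expected counts (row total × column total / N):
  Electronics, North: 110×70/334 = 23.0539
  Electronics, East: 110×94/334 = 30.9581
  Electronics, South: 110×87/334 = 28.6527
  Electronics, West: 110×83/334 = 27.3353
  Clothing, North: 122×70/334 = 25.5689
  Clothing, East: 122×94/334 = 34.3353
  Clothing, South: 122×87/334 = 31.7784
  Clothing, West: 122×83/334 = 30.3174
  Grocery, North: 102×70/334 = 21.3772
  Grocery, East: 102×94/334 = 28.7066
  Grocery, South: 102×87/334 = 26.5689
  Grocery, West: 102×83/334 = 25.3473
Contributions (O − E)²/E:
  (35 − 23.0539)²/23.0539 = 6.1902
  (13 − 30.9581)²/30.9581 = 10.4171
  (28 − 28.6527)²/28.6527 = 0.0149
  (34 − 27.3353)²/27.3353 = 1.6249
  (29 − 25.5689)²/25.5689 = 0.4604
  (39 − 34.3353)²/34.3353 = 0.6337
  (41 − 31.7784)²/31.7784 = 2.6760
  (13 − 30.3174)²/30.3174 = 9.8918
  (6 − 21.3772)²/21.3772 = 11.0612
  (42 − 28.7066)²/28.7066 = 6.1559
  (18 − 26.5689)²/26.5689 = 2.7636
  (36 − 25.3473)²/25.3473 = 4.4770
χ² = 6.1902 + 10.4171 + 0.0149 + 1.6249 + 0.4604 + 0.6337 + 2.6760 + 9.8918 + 11.0612 + 6.1559 + 2.7636 + 4.4770 = 56.37

56.37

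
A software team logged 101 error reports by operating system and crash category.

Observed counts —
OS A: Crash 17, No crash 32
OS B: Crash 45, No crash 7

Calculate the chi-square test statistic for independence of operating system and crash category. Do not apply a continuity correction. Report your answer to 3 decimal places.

Row totals: 49, 52. Column totals: 62, 39. Grand total N = 101.
Expected counts (row total × column total / N):
  OS A, Crash: 49×62/101 = 30.0792
  OS A, No crash: 49×39/101 = 18.9208
  OS B, Crash: 52×62/101 = 31.9208
  OS B, No crash: 52×39/101 = 20.0792
Contributions (O − E)²/E:
  (17 − 30.0792)²/30.0792 = 5.6872
  (32 − 18.9208)²/18.9208 = 9.0411
  (45 − 31.9208)²/31.9208 = 5.3591
  (7 − 20.0792)²/20.0792 = 8.5195
χ² = 5.6872 + 9.0411 + 5.3591 + 8.5195 = 28.607

28.607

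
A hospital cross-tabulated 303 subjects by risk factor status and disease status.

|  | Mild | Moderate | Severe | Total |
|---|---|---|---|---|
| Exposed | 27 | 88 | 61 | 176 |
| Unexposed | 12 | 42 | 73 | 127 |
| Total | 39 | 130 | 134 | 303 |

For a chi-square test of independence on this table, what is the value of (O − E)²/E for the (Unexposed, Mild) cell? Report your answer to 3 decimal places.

1.156

Row total (Unexposed) = 127; column total (Mild) = 39; N = 303.
Expected count E = 127 × 39 / 303 = 16.3465.
Contribution = (O − E)²/E = (12 − 16.3465)² / 16.3465 = 1.156.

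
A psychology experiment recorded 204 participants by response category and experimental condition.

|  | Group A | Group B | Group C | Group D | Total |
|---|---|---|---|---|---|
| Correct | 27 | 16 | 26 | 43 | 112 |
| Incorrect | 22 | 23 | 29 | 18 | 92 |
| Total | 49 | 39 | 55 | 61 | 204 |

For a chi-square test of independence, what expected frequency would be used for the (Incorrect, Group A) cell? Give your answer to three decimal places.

22.098

Row total (Incorrect) = 92; column total (Group A) = 49; grand total N = 204.
Expected count = (row total × column total) / N = 92 × 49 / 204 = 22.098.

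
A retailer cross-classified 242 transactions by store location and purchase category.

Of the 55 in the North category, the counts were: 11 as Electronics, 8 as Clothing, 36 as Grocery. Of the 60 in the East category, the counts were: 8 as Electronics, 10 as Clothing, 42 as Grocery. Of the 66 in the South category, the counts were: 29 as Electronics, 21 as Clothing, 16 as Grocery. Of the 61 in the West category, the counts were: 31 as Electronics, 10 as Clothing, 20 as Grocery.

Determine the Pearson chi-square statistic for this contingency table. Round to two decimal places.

Row totals: 55, 60, 66, 61. Column totals: 79, 49, 114. Grand total N = 242.
Expected counts (row total × column total / N):
  North, Electronics: 55×79/242 = 17.9545
  North, Clothing: 55×49/242 = 11.1364
  North, Grocery: 55×114/242 = 25.9091
  East, Electronics: 60×79/242 = 19.5868
  East, Clothing: 60×49/242 = 12.1488
  East, Grocery: 60×114/242 = 28.2645
  South, Electronics: 66×79/242 = 21.5455
  South, Clothing: 66×49/242 = 13.3636
  South, Grocery: 66×114/242 = 31.0909
  West, Electronics: 61×79/242 = 19.9132
  West, Clothing: 61×49/242 = 12.3512
  West, Grocery: 61×114/242 = 28.7355
Contributions (O − E)²/E:
  (11 − 17.9545)²/17.9545 = 2.6938
  (8 − 11.1364)²/11.1364 = 0.8833
  (36 − 25.9091)²/25.9091 = 3.9301
  (8 − 19.5868)²/19.5868 = 6.8543
  (10 − 12.1488)²/12.1488 = 0.3801
  (42 − 28.2645)²/28.2645 = 6.6749
  (29 − 21.5455)²/21.5455 = 2.5792
  (21 − 13.3636)²/13.3636 = 4.3637
  (16 − 31.0909)²/31.0909 = 7.3248
  (31 − 19.9132)²/19.9132 = 6.1726
  (10 − 12.3512)²/12.3512 = 0.4476
  (20 − 28.7355)²/28.7355 = 2.6556
χ² = 2.6938 + 0.8833 + 3.9301 + 6.8543 + 0.3801 + 6.6749 + 2.5792 + 4.3637 + 7.3248 + 6.1726 + 0.4476 + 2.6556 = 44.96

44.96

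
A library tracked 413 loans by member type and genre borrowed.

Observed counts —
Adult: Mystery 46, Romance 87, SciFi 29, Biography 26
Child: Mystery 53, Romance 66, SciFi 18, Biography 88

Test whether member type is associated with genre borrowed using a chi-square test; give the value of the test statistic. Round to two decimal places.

36.65

Row totals: 188, 225. Column totals: 99, 153, 47, 114. Grand total N = 413.
Expected counts (row total × column total / N):
  Adult, Mystery: 188×99/413 = 45.065
  Adult, Romance: 188×153/413 = 69.646
  Adult, SciFi: 188×47/413 = 21.395
  Adult, Biography: 188×114/413 = 51.893
  Child, Mystery: 225×99/413 = 53.935
  Child, Romance: 225×153/413 = 83.354
  Child, SciFi: 225×47/413 = 25.605
  Child, Biography: 225×114/413 = 62.107
Contributions (O − E)²/E:
  (46 − 45.065)²/45.065 = 0.0194
  (87 − 69.646)²/69.646 = 4.3242
  (29 − 21.395)²/21.395 = 2.7032
  (26 − 51.893)²/51.893 = 12.9198
  (53 − 53.935)²/53.935 = 0.0162
  (66 − 83.354)²/83.354 = 3.6130
  (18 − 25.605)²/25.605 = 2.2588
  (88 − 62.107)²/62.107 = 10.7950
χ² = 0.0194 + 4.3242 + 2.7032 + 12.9198 + 0.0162 + 3.6130 + 2.2588 + 10.7950 = 36.65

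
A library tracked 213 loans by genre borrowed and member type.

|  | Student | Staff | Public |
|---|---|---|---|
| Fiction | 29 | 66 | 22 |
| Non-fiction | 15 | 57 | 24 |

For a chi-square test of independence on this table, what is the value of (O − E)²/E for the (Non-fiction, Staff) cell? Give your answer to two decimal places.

0.04

Row total (Non-fiction) = 96; column total (Staff) = 123; N = 213.
Expected count E = 96 × 123 / 213 = 55.437.
Contribution = (O − E)²/E = (57 − 55.437)² / 55.437 = 0.04.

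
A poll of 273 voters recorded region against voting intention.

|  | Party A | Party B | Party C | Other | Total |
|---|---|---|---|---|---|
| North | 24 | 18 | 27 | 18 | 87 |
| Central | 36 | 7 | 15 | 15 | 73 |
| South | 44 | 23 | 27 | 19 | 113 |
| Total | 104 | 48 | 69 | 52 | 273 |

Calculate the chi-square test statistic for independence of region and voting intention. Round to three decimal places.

10.958

Grand total N = 273.
Expected counts (row total × column total / N):
  North, Party A: 87×104/273 = 33.1429
  North, Party B: 87×48/273 = 15.2967
  North, Party C: 87×69/273 = 21.9890
  North, Other: 87×52/273 = 16.5714
  Central, Party A: 73×104/273 = 27.8095
  Central, Party B: 73×48/273 = 12.8352
  Central, Party C: 73×69/273 = 18.4505
  Central, Other: 73×52/273 = 13.9048
  South, Party A: 113×104/273 = 43.0476
  South, Party B: 113×48/273 = 19.8681
  South, Party C: 113×69/273 = 28.5604
  South, Other: 113×52/273 = 21.5238
Contributions (O − E)²/E:
  (24 − 33.1429)²/33.1429 = 2.5222
  (18 − 15.2967)²/15.2967 = 0.4777
  (27 − 21.9890)²/21.9890 = 1.1419
  (18 − 16.5714)²/16.5714 = 0.1232
  (36 − 27.8095)²/27.8095 = 2.4123
  (7 − 12.8352)²/12.8352 = 2.6528
  (15 − 18.4505)²/18.4505 = 0.6453
  (15 − 13.9048)²/13.9048 = 0.0863
  (44 − 43.0476)²/43.0476 = 0.0211
  (23 − 19.8681)²/19.8681 = 0.4937
  (27 − 28.5604)²/28.5604 = 0.0853
  (19 − 21.5238)²/21.5238 = 0.2959
χ² = 2.5222 + 0.4777 + 1.1419 + 0.1232 + 2.4123 + 2.6528 + 0.6453 + 0.0863 + 0.0211 + 0.4937 + 0.0853 + 0.2959 = 10.958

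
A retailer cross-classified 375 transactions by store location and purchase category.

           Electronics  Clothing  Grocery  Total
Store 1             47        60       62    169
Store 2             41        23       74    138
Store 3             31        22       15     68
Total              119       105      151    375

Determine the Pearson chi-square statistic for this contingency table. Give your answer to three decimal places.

27.550

Grand total N = 375.
Expected counts (row total × column total / N):
  Store 1, Electronics: 169×119/375 = 53.6293
  Store 1, Clothing: 169×105/375 = 47.3200
  Store 1, Grocery: 169×151/375 = 68.0507
  Store 2, Electronics: 138×119/375 = 43.7920
  Store 2, Clothing: 138×105/375 = 38.6400
  Store 2, Grocery: 138×151/375 = 55.5680
  Store 3, Electronics: 68×119/375 = 21.5787
  Store 3, Clothing: 68×105/375 = 19.0400
  Store 3, Grocery: 68×151/375 = 27.3813
Contributions (O − E)²/E:
  (47 − 53.6293)²/53.6293 = 0.8195
  (60 − 47.3200)²/47.3200 = 3.3978
  (62 − 68.0507)²/68.0507 = 0.5380
  (41 − 43.7920)²/43.7920 = 0.1780
  (23 − 38.6400)²/38.6400 = 6.3305
  (74 − 55.5680)²/55.5680 = 6.1139
  (31 − 21.5787)²/21.5787 = 4.1134
  (22 − 19.0400)²/19.0400 = 0.4602
  (15 − 27.3813)²/27.3813 = 5.5986
χ² = 0.8195 + 3.3978 + 0.5380 + 0.1780 + 6.3305 + 6.1139 + 4.1134 + 0.4602 + 5.5986 = 27.550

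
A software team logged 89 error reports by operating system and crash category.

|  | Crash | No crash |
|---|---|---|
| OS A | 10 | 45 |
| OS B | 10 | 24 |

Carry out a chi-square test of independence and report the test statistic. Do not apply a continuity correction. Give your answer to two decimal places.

Row totals: 55, 34. Column totals: 20, 69. Grand total N = 89.
Expected counts (row total × column total / N):
  OS A, Crash: 55×20/89 = 12.360
  OS A, No crash: 55×69/89 = 42.640
  OS B, Crash: 34×20/89 = 7.640
  OS B, No crash: 34×69/89 = 26.360
Contributions (O − E)²/E:
  (10 − 12.360)²/12.360 = 0.4506
  (45 − 42.640)²/42.640 = 0.1306
  (10 − 7.640)²/7.640 = 0.7290
  (24 − 26.360)²/26.360 = 0.2113
χ² = 0.4506 + 0.1306 + 0.7290 + 0.2113 = 1.52

1.52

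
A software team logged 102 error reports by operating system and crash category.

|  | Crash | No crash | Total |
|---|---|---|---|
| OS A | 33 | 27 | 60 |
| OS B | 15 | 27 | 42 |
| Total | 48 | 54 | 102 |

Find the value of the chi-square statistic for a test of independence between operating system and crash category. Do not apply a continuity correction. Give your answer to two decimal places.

Grand total N = 102.
Expected counts (row total × column total / N):
  OS A, Crash: 60×48/102 = 28.235
  OS A, No crash: 60×54/102 = 31.765
  OS B, Crash: 42×48/102 = 19.765
  OS B, No crash: 42×54/102 = 22.235
Contributions (O − E)²/E:
  (33 − 28.235)²/28.235 = 0.8042
  (27 − 31.765)²/31.765 = 0.7148
  (15 − 19.765)²/19.765 = 1.1488
  (27 − 22.235)²/22.235 = 1.0211
χ² = 0.8042 + 0.7148 + 1.1488 + 1.0211 = 3.69

3.69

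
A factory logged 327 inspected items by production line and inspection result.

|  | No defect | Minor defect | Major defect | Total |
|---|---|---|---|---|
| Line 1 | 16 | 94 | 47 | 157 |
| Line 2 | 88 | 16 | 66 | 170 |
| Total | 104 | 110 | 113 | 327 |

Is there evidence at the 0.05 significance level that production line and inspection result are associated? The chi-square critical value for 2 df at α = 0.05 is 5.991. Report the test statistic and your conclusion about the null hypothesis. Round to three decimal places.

Grand total N = 327.
Expected counts (row total × column total / N):
  Line 1, No defect: 157×104/327 = 49.9327
  Line 1, Minor defect: 157×110/327 = 52.8135
  Line 1, Major defect: 157×113/327 = 54.2538
  Line 2, No defect: 170×104/327 = 54.0673
  Line 2, Minor defect: 170×110/327 = 57.1865
  Line 2, Major defect: 170×113/327 = 58.7462
Contributions (O − E)²/E:
  (16 − 49.9327)²/49.9327 = 23.0596
  (94 − 52.8135)²/52.8135 = 32.1192
  (47 − 54.2538)²/54.2538 = 0.9698
  (88 − 54.0673)²/54.0673 = 21.2962
  (16 − 57.1865)²/57.1865 = 29.6631
  (66 − 58.7462)²/58.7462 = 0.8957
χ² = 23.0596 + 32.1192 + 0.9698 + 21.2962 + 29.6631 + 0.8957 = 108.004
df = (2−1)(3−1) = 2. Since 108.004 > 5.991, reject the null hypothesis of independence at α = 0.05.

108.004; reject H₀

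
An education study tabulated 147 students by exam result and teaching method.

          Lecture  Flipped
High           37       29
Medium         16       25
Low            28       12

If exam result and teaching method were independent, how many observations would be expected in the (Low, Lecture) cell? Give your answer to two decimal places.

Row total (Low) = 40; column total (Lecture) = 81; grand total N = 147.
Expected count = (row total × column total) / N = 40 × 81 / 147 = 22.04.

22.04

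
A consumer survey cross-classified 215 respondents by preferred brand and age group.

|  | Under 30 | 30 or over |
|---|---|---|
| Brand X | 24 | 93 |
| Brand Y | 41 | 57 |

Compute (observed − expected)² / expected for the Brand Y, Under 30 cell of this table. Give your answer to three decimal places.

4.365

Row total (Brand Y) = 98; column total (Under 30) = 65; N = 215.
Expected count E = 98 × 65 / 215 = 29.6279.
Contribution = (O − E)²/E = (41 − 29.6279)² / 29.6279 = 4.365.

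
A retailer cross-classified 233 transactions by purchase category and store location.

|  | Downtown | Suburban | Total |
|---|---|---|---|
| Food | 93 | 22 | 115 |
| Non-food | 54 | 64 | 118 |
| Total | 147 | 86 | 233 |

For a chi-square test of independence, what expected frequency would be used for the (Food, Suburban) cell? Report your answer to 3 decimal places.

Row total (Food) = 115; column total (Suburban) = 86; grand total N = 233.
Expected count = (row total × column total) / N = 115 × 86 / 233 = 42.446.

42.446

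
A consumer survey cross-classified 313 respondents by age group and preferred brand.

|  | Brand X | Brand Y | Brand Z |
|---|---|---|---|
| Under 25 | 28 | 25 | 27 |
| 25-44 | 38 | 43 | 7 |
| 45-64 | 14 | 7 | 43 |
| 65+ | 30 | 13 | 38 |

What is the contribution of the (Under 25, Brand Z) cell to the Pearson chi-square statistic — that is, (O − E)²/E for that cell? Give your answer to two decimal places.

Row total (Under 25) = 80; column total (Brand Z) = 115; N = 313.
Expected count E = 80 × 115 / 313 = 29.3930.
Contribution = (O − E)²/E = (27 − 29.3930)² / 29.3930 = 0.19.

0.19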